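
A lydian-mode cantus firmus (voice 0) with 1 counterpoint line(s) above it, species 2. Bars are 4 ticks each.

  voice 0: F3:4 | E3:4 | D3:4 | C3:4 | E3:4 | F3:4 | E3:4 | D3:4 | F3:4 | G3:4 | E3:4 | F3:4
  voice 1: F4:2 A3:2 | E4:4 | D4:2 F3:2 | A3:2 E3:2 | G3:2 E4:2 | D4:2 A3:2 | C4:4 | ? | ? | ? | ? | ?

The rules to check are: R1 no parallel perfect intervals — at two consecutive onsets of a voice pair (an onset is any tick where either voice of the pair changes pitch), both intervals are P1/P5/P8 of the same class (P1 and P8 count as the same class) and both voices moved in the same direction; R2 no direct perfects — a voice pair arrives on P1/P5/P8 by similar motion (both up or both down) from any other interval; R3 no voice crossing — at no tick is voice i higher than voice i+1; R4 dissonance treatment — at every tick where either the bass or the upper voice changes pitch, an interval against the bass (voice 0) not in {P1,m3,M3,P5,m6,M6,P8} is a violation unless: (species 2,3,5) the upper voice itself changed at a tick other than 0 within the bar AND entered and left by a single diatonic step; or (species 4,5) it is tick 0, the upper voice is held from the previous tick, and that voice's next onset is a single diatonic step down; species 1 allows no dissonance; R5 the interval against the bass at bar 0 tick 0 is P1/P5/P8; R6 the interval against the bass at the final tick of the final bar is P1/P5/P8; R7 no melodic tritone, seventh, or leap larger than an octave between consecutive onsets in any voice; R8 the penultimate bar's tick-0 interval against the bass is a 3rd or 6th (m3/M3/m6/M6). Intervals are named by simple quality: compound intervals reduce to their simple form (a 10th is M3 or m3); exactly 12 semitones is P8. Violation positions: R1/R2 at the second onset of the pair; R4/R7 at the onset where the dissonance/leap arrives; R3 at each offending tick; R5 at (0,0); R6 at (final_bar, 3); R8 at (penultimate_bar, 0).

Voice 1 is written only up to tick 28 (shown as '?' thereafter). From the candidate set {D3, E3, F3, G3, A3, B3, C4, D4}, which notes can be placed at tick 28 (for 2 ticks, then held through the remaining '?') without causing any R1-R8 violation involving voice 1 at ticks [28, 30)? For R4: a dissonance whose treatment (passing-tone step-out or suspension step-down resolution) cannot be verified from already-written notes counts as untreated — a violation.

D3: violates R2,R7
E3: violates R4
F3: legal
G3: violates R4
A3: violates R2
B3: legal
C4: violates R4
D4: legal

{B3, D4, F3}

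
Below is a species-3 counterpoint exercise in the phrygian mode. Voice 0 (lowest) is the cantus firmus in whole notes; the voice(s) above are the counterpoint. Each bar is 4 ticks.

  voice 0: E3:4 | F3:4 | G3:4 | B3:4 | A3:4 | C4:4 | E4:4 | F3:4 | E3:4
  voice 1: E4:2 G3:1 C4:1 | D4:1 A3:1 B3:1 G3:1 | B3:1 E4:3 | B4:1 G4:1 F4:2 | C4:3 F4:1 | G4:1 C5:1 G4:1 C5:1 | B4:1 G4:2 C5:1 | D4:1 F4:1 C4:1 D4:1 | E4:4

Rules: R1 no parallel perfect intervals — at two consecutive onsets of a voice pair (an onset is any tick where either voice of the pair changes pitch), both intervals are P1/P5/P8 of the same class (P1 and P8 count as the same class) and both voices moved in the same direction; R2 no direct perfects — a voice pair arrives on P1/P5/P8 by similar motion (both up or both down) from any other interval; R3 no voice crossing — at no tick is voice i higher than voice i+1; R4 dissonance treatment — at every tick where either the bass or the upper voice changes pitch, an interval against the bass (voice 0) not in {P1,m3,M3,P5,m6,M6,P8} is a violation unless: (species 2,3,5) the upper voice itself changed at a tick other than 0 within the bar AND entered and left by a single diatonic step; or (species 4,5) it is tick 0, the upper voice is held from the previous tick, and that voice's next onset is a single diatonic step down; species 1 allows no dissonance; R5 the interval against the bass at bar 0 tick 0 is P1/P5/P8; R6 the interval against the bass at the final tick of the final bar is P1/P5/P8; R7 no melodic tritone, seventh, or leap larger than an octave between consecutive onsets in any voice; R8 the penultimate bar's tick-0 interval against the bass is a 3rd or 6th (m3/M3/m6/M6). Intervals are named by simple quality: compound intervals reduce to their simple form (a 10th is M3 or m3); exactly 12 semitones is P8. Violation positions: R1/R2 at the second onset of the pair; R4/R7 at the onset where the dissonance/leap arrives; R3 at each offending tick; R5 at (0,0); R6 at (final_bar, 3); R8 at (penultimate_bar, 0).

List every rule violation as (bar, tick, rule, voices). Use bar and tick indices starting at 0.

bar 0: v0=E3 v1=E4 downbeat P8
bar 1: v0=F3 v1=D4 downbeat M6
bar 2: v0=G3 v1=B3 downbeat M3
bar 3: v0=B3 v1=B4 downbeat P8
bar 4: v0=A3 v1=C4 downbeat m3
bar 5: v0=C4 v1=G4 downbeat P5
bar 6: v0=E4 v1=B4 downbeat P5
bar 7: v0=F3 v1=D4 downbeat M6
bar 8: v0=E3 v1=E4 downbeat P8
  -> R4 @ bar 1 tick 2 v(0, 1): F3/B3 TT untreated
  -> R4 @ bar 1 tick 3 v(0, 1): F3/G3 M2 untreated
  -> R2 @ bar 3 tick 0 v(0, 1): G3/E4 M6 -> B3/B4 P8 similar
  -> R4 @ bar 3 tick 2 v(0, 1): B3/F4 TT untreated
  -> R2 @ bar 5 tick 0 v(0, 1): A3/F4 m6 -> C4/G4 P5 similar
  -> R7 @ bar 7 tick 0 v(0,): E4->F3 leap 11st
  -> R7 @ bar 7 tick 0 v(1,): C5->D4 leap 10st

(1, 2, R4, (0, 1))
(1, 3, R4, (0, 1))
(3, 0, R2, (0, 1))
(3, 2, R4, (0, 1))
(5, 0, R2, (0, 1))
(7, 0, R7, (0,))
(7, 0, R7, (1,))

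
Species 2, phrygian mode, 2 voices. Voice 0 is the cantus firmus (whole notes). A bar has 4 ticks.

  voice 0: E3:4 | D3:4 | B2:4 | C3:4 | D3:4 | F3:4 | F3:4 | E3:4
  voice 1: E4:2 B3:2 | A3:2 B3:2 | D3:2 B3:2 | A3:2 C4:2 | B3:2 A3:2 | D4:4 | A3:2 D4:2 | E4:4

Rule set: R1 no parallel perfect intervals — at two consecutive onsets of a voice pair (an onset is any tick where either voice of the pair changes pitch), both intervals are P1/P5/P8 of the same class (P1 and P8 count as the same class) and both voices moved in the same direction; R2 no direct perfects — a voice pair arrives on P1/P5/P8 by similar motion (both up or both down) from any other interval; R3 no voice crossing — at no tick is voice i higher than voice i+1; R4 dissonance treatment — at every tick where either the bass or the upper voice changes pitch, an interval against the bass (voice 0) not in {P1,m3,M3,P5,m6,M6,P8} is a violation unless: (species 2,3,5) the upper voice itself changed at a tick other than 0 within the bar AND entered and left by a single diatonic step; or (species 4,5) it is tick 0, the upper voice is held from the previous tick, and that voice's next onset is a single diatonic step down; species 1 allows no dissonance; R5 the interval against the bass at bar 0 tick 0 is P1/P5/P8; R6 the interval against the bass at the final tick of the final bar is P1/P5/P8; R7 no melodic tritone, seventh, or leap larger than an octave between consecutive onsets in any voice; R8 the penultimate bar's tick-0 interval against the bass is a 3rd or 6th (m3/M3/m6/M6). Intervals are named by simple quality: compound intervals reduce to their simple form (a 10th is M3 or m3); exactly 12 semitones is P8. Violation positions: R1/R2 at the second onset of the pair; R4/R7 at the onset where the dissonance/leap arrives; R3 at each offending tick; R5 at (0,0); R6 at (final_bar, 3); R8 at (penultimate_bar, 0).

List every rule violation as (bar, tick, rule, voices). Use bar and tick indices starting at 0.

bar 0: v0=E3 v1=E4 downbeat P8
bar 1: v0=D3 v1=A3 downbeat P5
bar 2: v0=B2 v1=D3 downbeat m3
bar 3: v0=C3 v1=A3 downbeat M6
bar 4: v0=D3 v1=B3 downbeat M6
bar 5: v0=F3 v1=D4 downbeat M6
bar 6: v0=F3 v1=A3 downbeat M3
bar 7: v0=E3 v1=E4 downbeat P8
  -> R1 @ bar 1 tick 0 v(0, 1): E3/B3 P5 -> D3/A3 P5 similar

(1, 0, R1, (0, 1))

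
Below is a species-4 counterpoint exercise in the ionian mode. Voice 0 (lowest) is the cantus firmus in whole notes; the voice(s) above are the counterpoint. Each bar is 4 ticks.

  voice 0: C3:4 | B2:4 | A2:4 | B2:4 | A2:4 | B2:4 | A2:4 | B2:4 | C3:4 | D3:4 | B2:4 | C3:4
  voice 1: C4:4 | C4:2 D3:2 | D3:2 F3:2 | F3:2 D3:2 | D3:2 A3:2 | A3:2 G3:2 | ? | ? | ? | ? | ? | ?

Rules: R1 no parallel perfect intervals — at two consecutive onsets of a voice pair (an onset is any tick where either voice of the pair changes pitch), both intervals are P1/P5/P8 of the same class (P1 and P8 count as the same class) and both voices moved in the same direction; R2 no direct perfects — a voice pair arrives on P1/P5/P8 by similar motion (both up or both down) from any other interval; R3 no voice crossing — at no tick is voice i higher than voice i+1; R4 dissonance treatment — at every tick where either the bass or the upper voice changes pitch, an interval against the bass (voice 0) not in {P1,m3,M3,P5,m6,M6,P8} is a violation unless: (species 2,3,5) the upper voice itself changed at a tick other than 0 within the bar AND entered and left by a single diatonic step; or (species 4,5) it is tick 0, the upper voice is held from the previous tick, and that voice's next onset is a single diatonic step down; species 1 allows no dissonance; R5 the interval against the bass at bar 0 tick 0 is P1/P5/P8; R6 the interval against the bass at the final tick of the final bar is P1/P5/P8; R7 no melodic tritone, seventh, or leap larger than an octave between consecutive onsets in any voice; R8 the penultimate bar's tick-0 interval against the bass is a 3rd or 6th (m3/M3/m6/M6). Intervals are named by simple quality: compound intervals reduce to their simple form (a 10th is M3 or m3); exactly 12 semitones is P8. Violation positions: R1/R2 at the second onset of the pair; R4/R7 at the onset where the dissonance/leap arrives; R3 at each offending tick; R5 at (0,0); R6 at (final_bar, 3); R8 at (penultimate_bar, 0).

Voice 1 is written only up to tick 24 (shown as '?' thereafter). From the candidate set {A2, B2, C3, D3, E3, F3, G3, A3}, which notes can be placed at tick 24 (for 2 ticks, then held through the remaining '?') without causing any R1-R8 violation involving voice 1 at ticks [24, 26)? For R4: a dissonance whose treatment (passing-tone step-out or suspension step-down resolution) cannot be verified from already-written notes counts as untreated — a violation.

A2: violates R2,R7
B2: violates R4
C3: legal
D3: violates R4
E3: violates R2
F3: legal
G3: violates R4
A3: legal

{A3, C3, F3}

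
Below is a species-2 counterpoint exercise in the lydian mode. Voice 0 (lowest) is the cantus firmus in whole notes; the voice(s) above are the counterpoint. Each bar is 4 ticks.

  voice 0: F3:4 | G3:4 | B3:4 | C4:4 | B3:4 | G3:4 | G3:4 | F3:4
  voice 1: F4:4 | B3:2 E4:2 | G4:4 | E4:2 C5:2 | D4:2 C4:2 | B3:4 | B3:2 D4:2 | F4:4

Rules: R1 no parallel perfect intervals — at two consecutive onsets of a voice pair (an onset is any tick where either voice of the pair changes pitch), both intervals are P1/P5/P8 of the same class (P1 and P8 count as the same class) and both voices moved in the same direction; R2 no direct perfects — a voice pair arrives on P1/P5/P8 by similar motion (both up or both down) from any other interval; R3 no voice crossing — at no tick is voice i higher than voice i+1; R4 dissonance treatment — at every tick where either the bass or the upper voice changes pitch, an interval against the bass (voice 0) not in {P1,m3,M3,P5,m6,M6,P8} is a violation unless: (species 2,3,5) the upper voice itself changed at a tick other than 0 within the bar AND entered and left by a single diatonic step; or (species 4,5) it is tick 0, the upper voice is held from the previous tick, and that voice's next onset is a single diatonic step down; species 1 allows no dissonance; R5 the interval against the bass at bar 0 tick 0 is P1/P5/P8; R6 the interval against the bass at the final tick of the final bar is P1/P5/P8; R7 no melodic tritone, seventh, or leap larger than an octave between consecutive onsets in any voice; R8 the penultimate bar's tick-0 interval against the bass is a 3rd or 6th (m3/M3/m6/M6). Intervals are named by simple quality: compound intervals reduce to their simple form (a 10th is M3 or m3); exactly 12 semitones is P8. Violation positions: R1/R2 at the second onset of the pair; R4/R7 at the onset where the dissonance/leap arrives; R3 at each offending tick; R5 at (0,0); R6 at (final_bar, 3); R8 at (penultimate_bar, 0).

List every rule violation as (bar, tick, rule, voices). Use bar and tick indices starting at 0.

bar 0: v0=F3 v1=F4 downbeat P8
bar 1: v0=G3 v1=B3 downbeat M3
bar 2: v0=B3 v1=G4 downbeat m6
bar 3: v0=C4 v1=E4 downbeat M3
bar 4: v0=B3 v1=D4 downbeat m3
bar 5: v0=G3 v1=B3 downbeat M3
bar 6: v0=G3 v1=B3 downbeat M3
bar 7: v0=F3 v1=F4 downbeat P8
  -> R7 @ bar 1 tick 0 v(1,): F4->B3 leap 6st
  -> R7 @ bar 4 tick 0 v(1,): C5->D4 leap 10st

(1, 0, R7, (1,))
(4, 0, R7, (1,))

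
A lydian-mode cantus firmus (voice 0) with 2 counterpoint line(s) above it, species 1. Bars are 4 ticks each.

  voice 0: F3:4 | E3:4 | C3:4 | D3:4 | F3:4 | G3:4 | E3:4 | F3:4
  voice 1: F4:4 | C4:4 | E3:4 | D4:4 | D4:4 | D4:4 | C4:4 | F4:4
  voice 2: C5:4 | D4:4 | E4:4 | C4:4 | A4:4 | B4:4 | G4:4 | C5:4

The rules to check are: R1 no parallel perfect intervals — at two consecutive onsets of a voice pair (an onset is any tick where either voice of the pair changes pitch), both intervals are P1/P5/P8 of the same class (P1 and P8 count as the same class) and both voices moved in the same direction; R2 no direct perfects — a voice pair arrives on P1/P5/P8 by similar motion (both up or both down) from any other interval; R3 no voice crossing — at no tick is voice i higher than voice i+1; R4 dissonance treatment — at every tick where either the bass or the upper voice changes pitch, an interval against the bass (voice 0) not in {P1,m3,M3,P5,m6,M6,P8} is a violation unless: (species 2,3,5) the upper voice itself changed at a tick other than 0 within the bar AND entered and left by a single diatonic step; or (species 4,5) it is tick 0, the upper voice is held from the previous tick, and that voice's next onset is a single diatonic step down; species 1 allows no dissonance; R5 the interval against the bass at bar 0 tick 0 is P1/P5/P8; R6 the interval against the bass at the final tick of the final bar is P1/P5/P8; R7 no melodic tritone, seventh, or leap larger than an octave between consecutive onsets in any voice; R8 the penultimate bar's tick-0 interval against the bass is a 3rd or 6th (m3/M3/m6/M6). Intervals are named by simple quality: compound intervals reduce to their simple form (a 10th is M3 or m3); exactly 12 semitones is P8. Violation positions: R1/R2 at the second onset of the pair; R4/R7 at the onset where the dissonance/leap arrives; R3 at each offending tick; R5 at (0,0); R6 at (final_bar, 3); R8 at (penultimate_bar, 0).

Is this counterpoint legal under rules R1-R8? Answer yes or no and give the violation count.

bar 0: v0=F3 v1=F4 v2=C5 (P5)
bar 1: v0=E3 v1=C4 v2=D4 (m7)
bar 2: v0=C3 v1=E3 v2=E4 (M3)
bar 3: v0=D3 v1=D4 v2=C4 (m7)
bar 4: v0=F3 v1=D4 v2=A4 (M3)
bar 5: v0=G3 v1=D4 v2=B4 (M3)
bar 6: v0=E3 v1=C4 v2=G4 (m3)
bar 7: v0=F3 v1=F4 v2=C5 (P5)
  R4 @ bar1.0: E3/D4 m7 untreated
  R7 @ bar1.0: C5->D4 leap 10st
  R2 @ bar3.0: C3/E3 M3 -> D3/D4 P8 similar
  R3 @ bar3.0: D4 above C4
  R4 @ bar3.0: D3/C4 m7 untreated
  R7 @ bar3.0: E3->D4 leap 10st
  R3 @ bar3.1: D4 above C4
  R3 @ bar3.2: D4 above C4
  R3 @ bar3.3: D4 above C4
  R2 @ bar6.0: D4/B4 M6 -> C4/G4 P5 similar
  R1 @ bar7.0: C4/G4 P5 -> F4/C5 P5 similar
  R2 @ bar7.0: E3/C4 m6 -> F3/F4 P8 similar
  R2 @ bar7.0: E3/G4 m3 -> F3/C5 P5 similar

No (13 violations)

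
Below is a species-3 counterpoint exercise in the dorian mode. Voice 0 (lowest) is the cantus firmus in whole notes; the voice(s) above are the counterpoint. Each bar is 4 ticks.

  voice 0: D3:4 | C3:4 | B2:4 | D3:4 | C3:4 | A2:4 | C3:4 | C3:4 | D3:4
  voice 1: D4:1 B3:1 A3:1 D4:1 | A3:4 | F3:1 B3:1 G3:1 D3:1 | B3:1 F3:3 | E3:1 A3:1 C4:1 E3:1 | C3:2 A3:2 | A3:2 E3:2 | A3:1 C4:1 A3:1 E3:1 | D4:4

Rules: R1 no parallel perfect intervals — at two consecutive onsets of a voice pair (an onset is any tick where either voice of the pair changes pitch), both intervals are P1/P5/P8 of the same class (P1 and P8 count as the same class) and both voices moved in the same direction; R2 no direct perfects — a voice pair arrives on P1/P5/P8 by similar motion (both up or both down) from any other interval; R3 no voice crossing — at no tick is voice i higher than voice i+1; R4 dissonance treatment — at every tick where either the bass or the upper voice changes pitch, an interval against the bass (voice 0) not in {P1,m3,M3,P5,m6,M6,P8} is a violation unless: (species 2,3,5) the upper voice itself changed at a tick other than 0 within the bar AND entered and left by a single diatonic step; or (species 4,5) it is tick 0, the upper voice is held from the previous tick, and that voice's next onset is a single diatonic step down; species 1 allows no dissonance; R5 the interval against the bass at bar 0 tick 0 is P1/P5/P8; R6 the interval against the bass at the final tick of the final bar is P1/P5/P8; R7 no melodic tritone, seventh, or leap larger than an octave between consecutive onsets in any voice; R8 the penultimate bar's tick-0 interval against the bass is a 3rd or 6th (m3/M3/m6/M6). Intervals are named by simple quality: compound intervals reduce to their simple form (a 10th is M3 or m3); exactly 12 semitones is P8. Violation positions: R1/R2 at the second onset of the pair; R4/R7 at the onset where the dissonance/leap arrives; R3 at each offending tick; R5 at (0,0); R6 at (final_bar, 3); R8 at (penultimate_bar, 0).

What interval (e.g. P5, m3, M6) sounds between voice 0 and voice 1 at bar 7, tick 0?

voice 0=C3 voice 1=A3 -> M6

M6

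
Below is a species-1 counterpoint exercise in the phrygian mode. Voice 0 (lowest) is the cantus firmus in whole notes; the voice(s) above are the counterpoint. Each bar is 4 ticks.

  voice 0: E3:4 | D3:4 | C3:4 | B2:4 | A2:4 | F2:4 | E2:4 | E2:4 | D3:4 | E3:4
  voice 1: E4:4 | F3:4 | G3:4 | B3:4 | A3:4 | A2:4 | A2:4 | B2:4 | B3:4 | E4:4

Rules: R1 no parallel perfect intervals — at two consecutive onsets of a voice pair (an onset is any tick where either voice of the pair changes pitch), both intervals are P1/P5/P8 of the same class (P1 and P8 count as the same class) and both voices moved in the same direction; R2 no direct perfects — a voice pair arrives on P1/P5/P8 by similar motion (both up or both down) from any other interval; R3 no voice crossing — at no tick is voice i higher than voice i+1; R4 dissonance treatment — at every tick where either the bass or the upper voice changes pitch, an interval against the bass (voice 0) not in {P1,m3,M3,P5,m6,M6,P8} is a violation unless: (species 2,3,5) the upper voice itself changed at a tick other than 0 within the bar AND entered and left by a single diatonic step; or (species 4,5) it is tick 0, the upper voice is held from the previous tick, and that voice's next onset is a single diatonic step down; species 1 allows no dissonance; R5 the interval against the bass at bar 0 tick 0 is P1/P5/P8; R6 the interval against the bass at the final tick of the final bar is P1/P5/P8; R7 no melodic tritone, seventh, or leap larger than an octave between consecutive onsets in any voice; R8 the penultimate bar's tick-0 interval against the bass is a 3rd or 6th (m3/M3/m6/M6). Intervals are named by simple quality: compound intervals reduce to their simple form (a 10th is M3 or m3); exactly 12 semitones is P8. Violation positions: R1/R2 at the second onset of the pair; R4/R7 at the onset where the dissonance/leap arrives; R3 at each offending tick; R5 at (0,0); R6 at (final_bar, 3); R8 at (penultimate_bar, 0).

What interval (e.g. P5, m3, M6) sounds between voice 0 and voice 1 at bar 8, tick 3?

M6

voice 0=D3 voice 1=B3 -> M6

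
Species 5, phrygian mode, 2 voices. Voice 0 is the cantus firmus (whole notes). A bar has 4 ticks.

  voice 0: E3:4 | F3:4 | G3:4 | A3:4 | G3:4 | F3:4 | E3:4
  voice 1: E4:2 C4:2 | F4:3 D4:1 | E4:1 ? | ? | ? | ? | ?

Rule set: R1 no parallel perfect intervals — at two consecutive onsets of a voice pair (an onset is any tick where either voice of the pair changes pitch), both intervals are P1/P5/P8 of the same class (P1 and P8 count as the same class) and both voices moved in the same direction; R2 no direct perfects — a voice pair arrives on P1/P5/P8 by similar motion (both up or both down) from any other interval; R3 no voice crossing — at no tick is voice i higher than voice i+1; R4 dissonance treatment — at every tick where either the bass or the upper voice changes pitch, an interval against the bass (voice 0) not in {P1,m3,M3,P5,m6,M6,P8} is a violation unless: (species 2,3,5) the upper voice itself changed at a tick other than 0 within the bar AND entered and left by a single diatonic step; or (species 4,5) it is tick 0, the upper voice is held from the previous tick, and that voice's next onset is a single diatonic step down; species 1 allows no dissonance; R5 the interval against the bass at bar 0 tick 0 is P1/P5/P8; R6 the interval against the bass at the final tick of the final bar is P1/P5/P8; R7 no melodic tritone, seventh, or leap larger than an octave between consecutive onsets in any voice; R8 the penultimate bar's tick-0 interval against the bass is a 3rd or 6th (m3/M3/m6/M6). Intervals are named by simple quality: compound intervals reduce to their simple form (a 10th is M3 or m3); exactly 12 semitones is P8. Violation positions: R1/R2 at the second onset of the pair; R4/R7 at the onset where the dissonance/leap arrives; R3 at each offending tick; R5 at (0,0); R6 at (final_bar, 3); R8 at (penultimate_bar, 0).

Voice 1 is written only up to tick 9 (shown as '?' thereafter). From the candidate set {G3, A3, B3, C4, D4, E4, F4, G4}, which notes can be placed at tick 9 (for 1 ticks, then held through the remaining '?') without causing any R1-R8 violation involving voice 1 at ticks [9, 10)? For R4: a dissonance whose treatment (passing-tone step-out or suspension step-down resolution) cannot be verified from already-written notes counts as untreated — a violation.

G3: legal
A3: violates R4
B3: legal
C4: violates R4
D4: legal
E4: legal
F4: violates R4
G4: legal

{B3, D4, E4, G3, G4}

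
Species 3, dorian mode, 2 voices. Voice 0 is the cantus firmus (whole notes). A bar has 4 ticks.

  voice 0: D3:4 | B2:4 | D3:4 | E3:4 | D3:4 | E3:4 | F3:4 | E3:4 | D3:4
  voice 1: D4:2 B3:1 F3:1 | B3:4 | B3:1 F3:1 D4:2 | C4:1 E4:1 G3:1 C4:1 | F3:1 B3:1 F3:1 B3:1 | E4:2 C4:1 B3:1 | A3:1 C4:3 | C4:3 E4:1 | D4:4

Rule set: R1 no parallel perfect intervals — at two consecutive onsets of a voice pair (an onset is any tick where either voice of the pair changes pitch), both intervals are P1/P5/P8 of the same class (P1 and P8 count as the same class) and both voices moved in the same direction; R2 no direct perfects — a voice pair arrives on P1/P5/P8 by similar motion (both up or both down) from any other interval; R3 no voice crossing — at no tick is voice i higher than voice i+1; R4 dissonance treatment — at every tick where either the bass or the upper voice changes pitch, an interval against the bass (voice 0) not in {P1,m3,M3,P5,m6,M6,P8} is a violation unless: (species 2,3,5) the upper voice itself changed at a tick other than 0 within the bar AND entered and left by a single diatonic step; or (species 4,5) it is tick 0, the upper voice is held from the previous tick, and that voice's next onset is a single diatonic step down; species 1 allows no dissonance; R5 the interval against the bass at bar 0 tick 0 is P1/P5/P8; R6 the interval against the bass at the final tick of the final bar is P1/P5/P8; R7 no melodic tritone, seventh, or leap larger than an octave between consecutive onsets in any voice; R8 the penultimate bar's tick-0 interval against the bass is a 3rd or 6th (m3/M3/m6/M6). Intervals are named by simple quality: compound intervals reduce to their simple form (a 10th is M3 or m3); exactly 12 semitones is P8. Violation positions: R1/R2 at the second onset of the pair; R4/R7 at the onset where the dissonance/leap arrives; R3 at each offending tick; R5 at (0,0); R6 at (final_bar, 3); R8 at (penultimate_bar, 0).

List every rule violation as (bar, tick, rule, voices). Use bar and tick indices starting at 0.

(0, 3, R7, (1,))
(1, 0, R7, (1,))
(2, 1, R7, (1,))
(4, 1, R7, (1,))
(4, 2, R7, (1,))
(4, 3, R7, (1,))
(5, 0, R2, (0, 1))
(8, 0, R1, (0, 1))

bar 0: v0=D3 v1=D4 downbeat P8
bar 1: v0=B2 v1=B3 downbeat P8
bar 2: v0=D3 v1=B3 downbeat M6
bar 3: v0=E3 v1=C4 downbeat m6
bar 4: v0=D3 v1=F3 downbeat m3
bar 5: v0=E3 v1=E4 downbeat P8
bar 6: v0=F3 v1=A3 downbeat M3
bar 7: v0=E3 v1=C4 downbeat m6
bar 8: v0=D3 v1=D4 downbeat P8
  -> R7 @ bar 0 tick 3 v(1,): B3->F3 leap 6st
  -> R7 @ bar 1 tick 0 v(1,): F3->B3 leap 6st
  -> R7 @ bar 2 tick 1 v(1,): B3->F3 leap 6st
  -> R7 @ bar 4 tick 1 v(1,): F3->B3 leap 6st
  -> R7 @ bar 4 tick 2 v(1,): B3->F3 leap 6st
  -> R7 @ bar 4 tick 3 v(1,): F3->B3 leap 6st
  -> R2 @ bar 5 tick 0 v(0, 1): D3/B3 M6 -> E3/E4 P8 similar
  -> R1 @ bar 8 tick 0 v(0, 1): E3/E4 P8 -> D3/D4 P8 similar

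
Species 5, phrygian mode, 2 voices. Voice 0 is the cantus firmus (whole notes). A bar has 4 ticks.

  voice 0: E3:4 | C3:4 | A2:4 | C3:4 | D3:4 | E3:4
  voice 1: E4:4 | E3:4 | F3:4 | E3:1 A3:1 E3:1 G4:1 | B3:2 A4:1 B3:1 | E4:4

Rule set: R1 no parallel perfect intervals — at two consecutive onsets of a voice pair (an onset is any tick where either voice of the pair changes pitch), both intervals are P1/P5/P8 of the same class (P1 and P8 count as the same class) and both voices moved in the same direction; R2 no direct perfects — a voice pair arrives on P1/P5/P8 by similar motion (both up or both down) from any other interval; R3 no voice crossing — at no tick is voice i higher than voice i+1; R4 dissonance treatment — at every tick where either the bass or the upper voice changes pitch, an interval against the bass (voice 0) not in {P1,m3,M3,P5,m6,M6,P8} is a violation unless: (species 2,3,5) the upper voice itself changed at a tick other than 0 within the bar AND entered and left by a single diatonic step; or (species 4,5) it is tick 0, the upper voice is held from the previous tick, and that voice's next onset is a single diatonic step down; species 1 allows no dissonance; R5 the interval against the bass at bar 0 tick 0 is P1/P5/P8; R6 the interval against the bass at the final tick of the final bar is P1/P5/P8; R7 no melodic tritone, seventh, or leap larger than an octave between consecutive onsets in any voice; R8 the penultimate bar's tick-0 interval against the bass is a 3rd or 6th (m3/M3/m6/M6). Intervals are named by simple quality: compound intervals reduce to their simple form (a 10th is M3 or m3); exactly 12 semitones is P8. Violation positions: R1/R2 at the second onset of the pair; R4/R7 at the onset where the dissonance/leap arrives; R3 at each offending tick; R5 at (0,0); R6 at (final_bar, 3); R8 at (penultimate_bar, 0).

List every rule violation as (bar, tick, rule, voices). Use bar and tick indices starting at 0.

bar 0: v0=E3 v1=E4 downbeat P8
bar 1: v0=C3 v1=E3 downbeat M3
bar 2: v0=A2 v1=F3 downbeat m6
bar 3: v0=C3 v1=E3 downbeat M3
bar 4: v0=D3 v1=B3 downbeat M6
bar 5: v0=E3 v1=E4 downbeat P8
  -> R7 @ bar 3 tick 3 v(1,): E3->G4 leap 15st
  -> R7 @ bar 4 tick 2 v(1,): B3->A4 leap 10st
  -> R7 @ bar 4 tick 3 v(1,): A4->B3 leap 10st
  -> R2 @ bar 5 tick 0 v(0, 1): D3/B3 M6 -> E3/E4 P8 similar

(3, 3, R7, (1,))
(4, 2, R7, (1,))
(4, 3, R7, (1,))
(5, 0, R2, (0, 1))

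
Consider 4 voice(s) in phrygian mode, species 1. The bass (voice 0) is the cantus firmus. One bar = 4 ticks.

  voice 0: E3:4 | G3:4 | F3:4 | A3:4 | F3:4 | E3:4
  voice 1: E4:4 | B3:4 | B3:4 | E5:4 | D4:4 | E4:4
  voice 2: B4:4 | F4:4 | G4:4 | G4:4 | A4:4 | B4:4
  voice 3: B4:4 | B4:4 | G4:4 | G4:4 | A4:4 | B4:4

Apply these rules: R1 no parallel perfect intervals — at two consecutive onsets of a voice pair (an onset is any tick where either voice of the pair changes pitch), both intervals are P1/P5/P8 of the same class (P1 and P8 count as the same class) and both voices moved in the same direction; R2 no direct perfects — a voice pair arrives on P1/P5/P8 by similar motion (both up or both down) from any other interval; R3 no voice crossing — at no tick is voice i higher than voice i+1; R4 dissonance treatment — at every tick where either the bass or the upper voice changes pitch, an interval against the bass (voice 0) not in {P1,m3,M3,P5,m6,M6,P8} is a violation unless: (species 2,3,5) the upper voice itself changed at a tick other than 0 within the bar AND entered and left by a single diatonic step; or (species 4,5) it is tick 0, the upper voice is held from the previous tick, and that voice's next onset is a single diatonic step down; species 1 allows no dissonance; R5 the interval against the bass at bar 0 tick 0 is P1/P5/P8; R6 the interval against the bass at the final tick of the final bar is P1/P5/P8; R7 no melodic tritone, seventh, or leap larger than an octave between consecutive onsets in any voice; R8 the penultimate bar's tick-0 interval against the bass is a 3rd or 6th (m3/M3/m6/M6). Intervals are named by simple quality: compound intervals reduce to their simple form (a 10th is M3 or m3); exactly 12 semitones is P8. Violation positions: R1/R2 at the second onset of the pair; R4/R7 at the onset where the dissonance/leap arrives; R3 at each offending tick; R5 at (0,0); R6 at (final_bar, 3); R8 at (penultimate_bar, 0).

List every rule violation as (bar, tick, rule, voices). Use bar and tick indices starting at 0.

(1, 0, R4, (0, 2))
(1, 0, R7, (2,))
(2, 0, R4, (0, 1))
(2, 0, R4, (0, 2))
(2, 0, R4, (0, 3))
(3, 0, R2, (0, 1))
(3, 0, R3, (1, 2))
(3, 0, R4, (0, 2))
(3, 0, R4, (0, 3))
(3, 0, R7, (1,))
(3, 1, R3, (1, 2))
(3, 2, R3, (1, 2))
(3, 3, R3, (1, 2))
(4, 0, R1, (2, 3))
(4, 0, R7, (1,))
(5, 0, R1, (1, 2))
(5, 0, R1, (1, 3))
(5, 0, R1, (2, 3))

bar 0: v0=E3 v1=E4 v2=B4 v3=B4 downbeat P5
bar 1: v0=G3 v1=B3 v2=F4 v3=B4 downbeat M3
bar 2: v0=F3 v1=B3 v2=G4 v3=G4 downbeat M2
bar 3: v0=A3 v1=E5 v2=G4 v3=G4 downbeat m7
bar 4: v0=F3 v1=D4 v2=A4 v3=A4 downbeat M3
bar 5: v0=E3 v1=E4 v2=B4 v3=B4 downbeat P5
  -> R4 @ bar 1 tick 0 v(0, 2): G3/F4 m7 untreated
  -> R7 @ bar 1 tick 0 v(2,): B4->F4 leap 6st
  -> R4 @ bar 2 tick 0 v(0, 1): F3/B3 TT untreated
  -> R4 @ bar 2 tick 0 v(0, 2): F3/G4 M2 untreated
  -> R4 @ bar 2 tick 0 v(0, 3): F3/G4 M2 untreated
  -> R2 @ bar 3 tick 0 v(0, 1): F3/B3 TT -> A3/E5 P5 similar
  -> R3 @ bar 3 tick 0 v(1, 2): E5 above G4
  -> R4 @ bar 3 tick 0 v(0, 2): A3/G4 m7 untreated
  -> R4 @ bar 3 tick 0 v(0, 3): A3/G4 m7 untreated
  -> R7 @ bar 3 tick 0 v(1,): B3->E5 leap 17st
  -> R3 @ bar 3 tick 1 v(1, 2): E5 above G4
  -> R3 @ bar 3 tick 2 v(1, 2): E5 above G4
  -> R3 @ bar 3 tick 3 v(1, 2): E5 above G4
  -> R1 @ bar 4 tick 0 v(2, 3): G4/G4 P1 -> A4/A4 P1 similar
  -> R7 @ bar 4 tick 0 v(1,): E5->D4 leap 14st
  -> R1 @ bar 5 tick 0 v(1, 2): D4/A4 P5 -> E4/B4 P5 similar
  -> R1 @ bar 5 tick 0 v(1, 3): D4/A4 P5 -> E4/B4 P5 similar
  -> R1 @ bar 5 tick 0 v(2, 3): A4/A4 P1 -> B4/B4 P1 similar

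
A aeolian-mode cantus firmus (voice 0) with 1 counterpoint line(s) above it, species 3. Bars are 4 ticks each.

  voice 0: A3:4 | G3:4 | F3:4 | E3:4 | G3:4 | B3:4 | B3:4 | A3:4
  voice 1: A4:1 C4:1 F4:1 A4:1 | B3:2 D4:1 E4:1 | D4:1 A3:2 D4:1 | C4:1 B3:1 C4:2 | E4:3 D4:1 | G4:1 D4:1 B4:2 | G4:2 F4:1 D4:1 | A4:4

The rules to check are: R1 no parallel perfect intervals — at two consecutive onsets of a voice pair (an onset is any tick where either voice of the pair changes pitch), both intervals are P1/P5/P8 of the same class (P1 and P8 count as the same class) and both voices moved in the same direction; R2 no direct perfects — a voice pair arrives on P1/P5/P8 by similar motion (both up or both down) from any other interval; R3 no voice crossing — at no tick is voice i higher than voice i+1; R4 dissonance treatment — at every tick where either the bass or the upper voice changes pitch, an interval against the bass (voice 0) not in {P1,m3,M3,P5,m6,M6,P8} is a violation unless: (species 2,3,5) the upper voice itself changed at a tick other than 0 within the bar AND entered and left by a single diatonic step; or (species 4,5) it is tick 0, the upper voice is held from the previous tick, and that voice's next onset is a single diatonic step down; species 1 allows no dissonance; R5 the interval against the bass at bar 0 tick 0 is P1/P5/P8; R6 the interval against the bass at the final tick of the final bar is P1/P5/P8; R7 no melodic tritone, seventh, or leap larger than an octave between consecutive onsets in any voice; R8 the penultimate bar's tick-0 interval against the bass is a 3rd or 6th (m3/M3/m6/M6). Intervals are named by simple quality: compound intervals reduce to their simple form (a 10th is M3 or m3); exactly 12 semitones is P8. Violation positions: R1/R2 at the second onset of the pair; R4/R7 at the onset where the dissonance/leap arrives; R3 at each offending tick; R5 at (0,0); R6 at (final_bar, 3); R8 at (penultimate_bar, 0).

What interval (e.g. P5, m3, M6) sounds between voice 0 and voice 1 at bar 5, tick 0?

voice 0=B3 voice 1=G4 -> m6

m6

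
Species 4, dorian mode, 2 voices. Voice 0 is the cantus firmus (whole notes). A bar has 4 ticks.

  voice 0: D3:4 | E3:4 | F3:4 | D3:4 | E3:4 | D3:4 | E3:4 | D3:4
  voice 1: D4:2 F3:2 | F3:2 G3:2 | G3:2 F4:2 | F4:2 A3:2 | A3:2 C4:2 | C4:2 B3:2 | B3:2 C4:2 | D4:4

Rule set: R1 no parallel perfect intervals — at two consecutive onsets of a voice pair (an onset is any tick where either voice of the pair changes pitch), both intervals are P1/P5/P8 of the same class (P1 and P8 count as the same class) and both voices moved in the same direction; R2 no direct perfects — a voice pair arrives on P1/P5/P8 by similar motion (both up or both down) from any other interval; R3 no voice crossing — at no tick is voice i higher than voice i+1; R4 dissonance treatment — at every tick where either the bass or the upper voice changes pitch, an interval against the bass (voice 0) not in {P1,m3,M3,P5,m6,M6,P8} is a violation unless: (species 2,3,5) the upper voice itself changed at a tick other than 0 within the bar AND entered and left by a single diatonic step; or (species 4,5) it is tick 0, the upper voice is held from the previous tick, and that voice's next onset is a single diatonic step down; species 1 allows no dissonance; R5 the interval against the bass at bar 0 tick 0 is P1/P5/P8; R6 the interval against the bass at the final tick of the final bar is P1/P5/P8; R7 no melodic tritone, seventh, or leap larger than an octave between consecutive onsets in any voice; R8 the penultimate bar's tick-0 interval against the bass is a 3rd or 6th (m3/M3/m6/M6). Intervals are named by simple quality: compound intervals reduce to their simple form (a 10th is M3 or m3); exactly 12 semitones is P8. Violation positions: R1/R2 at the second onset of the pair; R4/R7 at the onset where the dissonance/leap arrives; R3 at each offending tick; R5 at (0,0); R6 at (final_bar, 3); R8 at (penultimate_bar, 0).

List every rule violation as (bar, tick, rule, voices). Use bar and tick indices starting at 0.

(1, 0, R4, (0, 1))
(2, 0, R4, (0, 1))
(2, 2, R7, (1,))
(4, 0, R4, (0, 1))
(6, 0, R8, (0, 1))

bar 0: v0=D3 v1=D4 downbeat P8
bar 1: v0=E3 v1=F3 downbeat m2
bar 2: v0=F3 v1=G3 downbeat M2
bar 3: v0=D3 v1=F4 downbeat m3
bar 4: v0=E3 v1=A3 downbeat P4
bar 5: v0=D3 v1=C4 downbeat m7
bar 6: v0=E3 v1=B3 downbeat P5
bar 7: v0=D3 v1=D4 downbeat P8
  -> R4 @ bar 1 tick 0 v(0, 1): E3/F3 m2 untreated
  -> R4 @ bar 2 tick 0 v(0, 1): F3/G3 M2 untreated
  -> R7 @ bar 2 tick 2 v(1,): G3->F4 leap 10st
  -> R4 @ bar 4 tick 0 v(0, 1): E3/A3 P4 untreated
  -> R8 @ bar 6 tick 0 v(0, 1): penult P5 not 3rd/6th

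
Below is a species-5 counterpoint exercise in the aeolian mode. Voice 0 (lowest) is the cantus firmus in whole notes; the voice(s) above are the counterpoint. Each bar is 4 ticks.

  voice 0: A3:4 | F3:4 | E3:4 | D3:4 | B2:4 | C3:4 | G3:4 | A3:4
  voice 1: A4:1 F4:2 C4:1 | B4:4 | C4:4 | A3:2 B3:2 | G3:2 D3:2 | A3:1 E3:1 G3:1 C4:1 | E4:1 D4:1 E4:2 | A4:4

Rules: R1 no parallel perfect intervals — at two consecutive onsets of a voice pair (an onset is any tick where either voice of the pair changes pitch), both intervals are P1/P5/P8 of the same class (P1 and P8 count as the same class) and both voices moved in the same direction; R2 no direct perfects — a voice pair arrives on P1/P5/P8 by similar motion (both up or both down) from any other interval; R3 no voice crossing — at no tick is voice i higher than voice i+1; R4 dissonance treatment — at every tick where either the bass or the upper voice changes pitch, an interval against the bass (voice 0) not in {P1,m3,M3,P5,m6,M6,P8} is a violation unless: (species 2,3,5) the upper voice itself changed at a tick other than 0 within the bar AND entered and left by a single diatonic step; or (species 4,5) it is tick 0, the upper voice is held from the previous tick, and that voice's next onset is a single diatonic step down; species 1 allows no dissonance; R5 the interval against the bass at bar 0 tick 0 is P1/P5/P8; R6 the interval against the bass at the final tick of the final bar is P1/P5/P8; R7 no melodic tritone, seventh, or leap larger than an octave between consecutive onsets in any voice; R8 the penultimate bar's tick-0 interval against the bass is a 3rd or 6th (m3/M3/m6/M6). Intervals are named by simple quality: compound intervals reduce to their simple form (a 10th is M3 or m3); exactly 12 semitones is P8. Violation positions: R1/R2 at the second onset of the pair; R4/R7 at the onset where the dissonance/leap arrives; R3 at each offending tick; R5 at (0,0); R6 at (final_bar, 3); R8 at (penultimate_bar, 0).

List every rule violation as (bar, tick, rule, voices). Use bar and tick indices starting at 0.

bar 0: v0=A3 v1=A4 downbeat P8
bar 1: v0=F3 v1=B4 downbeat TT
bar 2: v0=E3 v1=C4 downbeat m6
bar 3: v0=D3 v1=A3 downbeat P5
bar 4: v0=B2 v1=G3 downbeat m6
bar 5: v0=C3 v1=A3 downbeat M6
bar 6: v0=G3 v1=E4 downbeat M6
bar 7: v0=A3 v1=A4 downbeat P8
  -> R4 @ bar 1 tick 0 v(0, 1): F3/B4 TT untreated
  -> R7 @ bar 1 tick 0 v(1,): C4->B4 leap 11st
  -> R7 @ bar 2 tick 0 v(1,): B4->C4 leap 11st
  -> R2 @ bar 3 tick 0 v(0, 1): E3/C4 m6 -> D3/A3 P5 similar
  -> R2 @ bar 7 tick 0 v(0, 1): G3/E4 M6 -> A3/A4 P8 similar

(1, 0, R4, (0, 1))
(1, 0, R7, (1,))
(2, 0, R7, (1,))
(3, 0, R2, (0, 1))
(7, 0, R2, (0, 1))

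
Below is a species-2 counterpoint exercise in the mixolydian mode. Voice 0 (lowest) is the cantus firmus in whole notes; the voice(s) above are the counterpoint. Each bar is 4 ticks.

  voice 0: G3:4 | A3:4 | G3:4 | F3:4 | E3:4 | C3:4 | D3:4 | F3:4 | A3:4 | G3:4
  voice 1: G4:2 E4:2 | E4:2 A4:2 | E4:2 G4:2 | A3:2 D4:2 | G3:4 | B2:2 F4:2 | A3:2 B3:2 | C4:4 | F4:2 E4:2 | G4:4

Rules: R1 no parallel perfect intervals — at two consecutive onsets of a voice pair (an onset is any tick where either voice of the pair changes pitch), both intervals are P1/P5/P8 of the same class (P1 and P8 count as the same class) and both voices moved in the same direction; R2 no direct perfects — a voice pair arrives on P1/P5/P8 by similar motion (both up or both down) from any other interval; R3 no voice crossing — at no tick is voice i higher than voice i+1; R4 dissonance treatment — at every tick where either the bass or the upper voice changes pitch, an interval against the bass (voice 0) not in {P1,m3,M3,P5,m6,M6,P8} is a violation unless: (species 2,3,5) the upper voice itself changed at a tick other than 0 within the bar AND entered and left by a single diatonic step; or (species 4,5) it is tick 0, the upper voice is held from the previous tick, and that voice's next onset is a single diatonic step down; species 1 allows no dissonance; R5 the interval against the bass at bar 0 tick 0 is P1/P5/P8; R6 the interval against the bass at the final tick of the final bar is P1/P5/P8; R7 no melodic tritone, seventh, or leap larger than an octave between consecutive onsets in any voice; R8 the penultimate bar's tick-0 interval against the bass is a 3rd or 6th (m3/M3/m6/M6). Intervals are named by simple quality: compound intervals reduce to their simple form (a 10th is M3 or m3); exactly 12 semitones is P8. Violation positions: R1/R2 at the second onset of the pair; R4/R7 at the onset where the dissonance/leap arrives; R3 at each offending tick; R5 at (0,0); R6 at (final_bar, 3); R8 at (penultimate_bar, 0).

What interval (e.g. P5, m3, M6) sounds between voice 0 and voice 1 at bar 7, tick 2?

voice 0=F3 voice 1=C4 -> P5

P5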